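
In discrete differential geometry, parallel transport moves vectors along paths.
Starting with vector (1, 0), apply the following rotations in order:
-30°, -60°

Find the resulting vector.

Total rotation: (-30°) + (-60°) = -90°. Final vector: (0, -1)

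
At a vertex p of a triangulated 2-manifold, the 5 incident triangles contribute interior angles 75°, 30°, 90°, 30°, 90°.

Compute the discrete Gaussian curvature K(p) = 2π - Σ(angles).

Sum of angles = 315°. K = 360° - 315° = 45°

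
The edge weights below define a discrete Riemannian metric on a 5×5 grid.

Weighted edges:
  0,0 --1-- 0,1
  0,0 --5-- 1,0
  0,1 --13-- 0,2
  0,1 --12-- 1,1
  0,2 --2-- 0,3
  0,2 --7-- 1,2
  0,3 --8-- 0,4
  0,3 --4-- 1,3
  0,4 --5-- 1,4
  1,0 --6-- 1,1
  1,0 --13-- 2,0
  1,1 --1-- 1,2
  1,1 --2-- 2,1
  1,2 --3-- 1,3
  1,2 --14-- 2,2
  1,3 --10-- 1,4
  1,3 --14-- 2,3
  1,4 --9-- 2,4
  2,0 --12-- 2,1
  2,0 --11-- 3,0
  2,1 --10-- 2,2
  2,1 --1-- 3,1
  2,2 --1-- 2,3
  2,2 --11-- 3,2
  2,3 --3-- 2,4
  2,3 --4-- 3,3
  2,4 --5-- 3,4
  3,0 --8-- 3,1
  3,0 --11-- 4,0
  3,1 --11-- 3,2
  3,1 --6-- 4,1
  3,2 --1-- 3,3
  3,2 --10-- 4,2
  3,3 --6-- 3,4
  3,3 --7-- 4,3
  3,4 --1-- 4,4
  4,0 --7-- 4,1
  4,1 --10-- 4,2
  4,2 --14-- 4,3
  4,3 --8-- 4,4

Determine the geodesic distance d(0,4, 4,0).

Shortest path: 0,4 → 0,3 → 1,3 → 1,2 → 1,1 → 2,1 → 3,1 → 4,1 → 4,0, total weight = 32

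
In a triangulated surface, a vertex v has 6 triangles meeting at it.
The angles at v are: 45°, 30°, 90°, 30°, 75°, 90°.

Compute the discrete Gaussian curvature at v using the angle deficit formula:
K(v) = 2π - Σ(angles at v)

Sum of angles = 360°. K = 360° - 360° = 0°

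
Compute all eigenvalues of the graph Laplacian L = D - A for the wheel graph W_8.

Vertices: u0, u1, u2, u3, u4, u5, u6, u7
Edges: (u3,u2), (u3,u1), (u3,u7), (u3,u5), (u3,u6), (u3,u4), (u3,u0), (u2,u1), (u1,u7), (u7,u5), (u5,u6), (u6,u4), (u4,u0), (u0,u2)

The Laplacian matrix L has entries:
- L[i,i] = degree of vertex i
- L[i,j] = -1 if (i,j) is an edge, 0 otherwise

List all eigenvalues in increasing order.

The wheel W_8 is the join K_1 ∨ C_7 (a hub joined to every vertex of a cycle of length 7). For a join G ∨ H (G on p vertices, H on q vertices) the Laplacian spectrum is 0, p+q, the eigenvalues of L(G) other than one 0 each shifted by +q, and the eigenvalues of L(H) other than one 0 each shifted by +p. With G = K_1 (p = 1, nothing left after dropping its 0) and H = C_7 (q = 7, eigenvalues 2 − 2cos(2πk/7), k = 0, …, 6; drop k = 0), the spectrum of W_8 is 0, 8, and 1 + (2 − 2cos(2πk/7)) = 3 − 2cos(2πk/7) for k = 1, …, 6:
k=1: 3 − 2cos(2π/7) = 1.753; k=2: 3 − 2cos(4π/7) = 3.445; k=3: 3 − 2cos(6π/7) = 4.8019; k=4: 3 − 2cos(8π/7) = 4.8019; k=5: 3 − 2cos(10π/7) = 3.445; k=6: 3 − 2cos(12π/7) = 1.753.
Laplacian eigenvalues (increasing order): [0.0, 1.753, 1.753, 3.445, 3.445, 4.8019, 4.8019, 8.0]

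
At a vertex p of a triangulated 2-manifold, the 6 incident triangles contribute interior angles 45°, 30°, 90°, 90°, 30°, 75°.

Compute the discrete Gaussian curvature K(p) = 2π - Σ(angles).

Sum of angles = 360°. K = 360° - 360° = 0° = 0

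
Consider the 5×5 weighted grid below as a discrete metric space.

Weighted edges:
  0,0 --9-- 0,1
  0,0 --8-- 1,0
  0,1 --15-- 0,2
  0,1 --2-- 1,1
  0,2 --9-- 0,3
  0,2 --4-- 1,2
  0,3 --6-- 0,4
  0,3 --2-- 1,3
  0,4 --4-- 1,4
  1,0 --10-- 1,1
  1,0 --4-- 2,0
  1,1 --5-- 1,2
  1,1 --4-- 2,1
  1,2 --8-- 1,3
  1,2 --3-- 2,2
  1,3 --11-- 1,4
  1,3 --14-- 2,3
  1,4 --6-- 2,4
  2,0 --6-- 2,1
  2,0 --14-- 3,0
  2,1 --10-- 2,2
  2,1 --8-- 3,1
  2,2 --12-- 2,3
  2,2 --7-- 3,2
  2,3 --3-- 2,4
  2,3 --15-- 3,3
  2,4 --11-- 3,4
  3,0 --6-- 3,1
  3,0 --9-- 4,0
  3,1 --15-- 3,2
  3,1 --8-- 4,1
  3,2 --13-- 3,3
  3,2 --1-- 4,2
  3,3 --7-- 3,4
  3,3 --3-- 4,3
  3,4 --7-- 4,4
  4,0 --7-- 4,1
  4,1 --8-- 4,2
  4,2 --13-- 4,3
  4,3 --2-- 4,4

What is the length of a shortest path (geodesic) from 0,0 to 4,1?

Shortest path: 0,0 → 0,1 → 1,1 → 2,1 → 3,1 → 4,1, total weight = 31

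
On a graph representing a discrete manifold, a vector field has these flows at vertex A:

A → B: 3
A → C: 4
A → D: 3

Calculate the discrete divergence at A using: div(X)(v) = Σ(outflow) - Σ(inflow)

Divergence = sum of outgoing flows = 3 + 4 + 3 = 10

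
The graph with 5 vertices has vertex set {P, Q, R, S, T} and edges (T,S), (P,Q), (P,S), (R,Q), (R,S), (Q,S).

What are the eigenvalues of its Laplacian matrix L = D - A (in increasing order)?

Degrees: deg(P) = 2, deg(Q) = 3, deg(R) = 2, deg(S) = 4, deg(T) = 1.
L = D − A with rows/columns ordered (P, Q, R, S, T):
  [ 2, -1,  0, -1,  0]
  [-1,  3, -1, -1,  0]
  [ 0, -1,  2, -1,  0]
  [-1, -1, -1,  4, -1]
  [ 0,  0,  0, -1,  1]
Characteristic polynomial: det(λI − L) = λ(λ − 1)(λ − 2)(λ − 4)(λ − 5).
Roots: λ = 0; (λ − 1) = 0 ⇒ λ = 1; (λ − 2) = 0 ⇒ λ = 2; (λ − 4) = 0 ⇒ λ = 4; (λ − 5) = 0 ⇒ λ = 5.
(Check: the roots sum (with multiplicity) to 12, matching trace L = Σdeg = 2·6 = 12.)
Laplacian eigenvalues (increasing order): [0.0, 1.0, 2.0, 4.0, 5.0]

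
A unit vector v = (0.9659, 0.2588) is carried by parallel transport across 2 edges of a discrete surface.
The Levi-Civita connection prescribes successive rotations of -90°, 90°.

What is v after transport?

Total rotation: (-90°) + 90° = 0°. Final vector: (0.9659, 0.2588)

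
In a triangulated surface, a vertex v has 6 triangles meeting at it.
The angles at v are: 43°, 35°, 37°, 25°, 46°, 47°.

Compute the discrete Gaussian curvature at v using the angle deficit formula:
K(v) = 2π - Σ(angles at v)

Sum of angles = 233°. K = 360° - 233° = 127° = 127π/180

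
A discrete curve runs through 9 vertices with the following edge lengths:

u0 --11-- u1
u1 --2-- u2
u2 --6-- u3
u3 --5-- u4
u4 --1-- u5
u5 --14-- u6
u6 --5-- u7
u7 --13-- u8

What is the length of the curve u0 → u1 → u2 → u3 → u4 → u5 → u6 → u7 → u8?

Arc length = 11 + 2 + 6 + 5 + 1 + 14 + 5 + 13 = 57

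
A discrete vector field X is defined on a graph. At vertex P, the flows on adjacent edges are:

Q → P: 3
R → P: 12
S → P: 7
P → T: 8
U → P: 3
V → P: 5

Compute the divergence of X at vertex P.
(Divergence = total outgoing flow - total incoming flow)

Divergence = sum of outgoing flows = (-3) + (-12) + (-7) + 8 + (-3) + (-5) = -22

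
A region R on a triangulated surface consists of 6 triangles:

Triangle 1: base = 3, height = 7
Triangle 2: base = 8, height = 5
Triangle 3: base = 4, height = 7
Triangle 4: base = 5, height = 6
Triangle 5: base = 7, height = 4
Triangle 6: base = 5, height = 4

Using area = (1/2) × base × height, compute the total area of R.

(1/2)×3×7 + (1/2)×8×5 + (1/2)×4×7 + (1/2)×5×6 + (1/2)×7×4 + (1/2)×5×4 = 83.5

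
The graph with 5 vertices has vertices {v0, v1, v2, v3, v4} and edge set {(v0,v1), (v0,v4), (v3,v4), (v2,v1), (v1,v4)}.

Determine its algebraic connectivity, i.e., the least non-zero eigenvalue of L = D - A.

Degrees: deg(v0) = 2, deg(v1) = 3, deg(v2) = 1, deg(v3) = 1, deg(v4) = 3.
L = D − A with rows/columns ordered (v0, v1, v2, v3, v4):
  [ 2, -1,  0,  0, -1]
  [-1,  3, -1,  0, -1]
  [ 0, -1,  1,  0,  0]
  [ 0,  0,  0,  1, -1]
  [-1, -1,  0, -1,  3]
Characteristic polynomial: det(λI − L) = λ(λ² − 5λ + 3)(λ² − 5λ + 5).
Roots: λ = 0; (λ² − 5λ + 3) = 0 ⇒ λ = (5 ± √13)/2 ≈ 0.6972, 4.3028; (λ² − 5λ + 5) = 0 ⇒ λ = (5 ± √5)/2 ≈ 1.382, 3.618.
(Check: the roots sum (with multiplicity) to 10, matching trace L = Σdeg = 2·5 = 10.)
Laplacian eigenvalues: [0.0, 0.6972, 1.382, 3.618, 4.3028]. Algebraic connectivity (smallest non-zero eigenvalue) = 0.6972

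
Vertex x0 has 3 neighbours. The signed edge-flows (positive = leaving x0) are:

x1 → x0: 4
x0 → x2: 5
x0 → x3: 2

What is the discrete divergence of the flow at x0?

Divergence = sum of outgoing flows = (-4) + 5 + 2 = 3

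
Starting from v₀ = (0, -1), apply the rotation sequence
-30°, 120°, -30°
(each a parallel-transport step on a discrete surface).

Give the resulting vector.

Total rotation: (-30°) + 120° + (-30°) = 60°. Final vector: (0.8660, -0.5000)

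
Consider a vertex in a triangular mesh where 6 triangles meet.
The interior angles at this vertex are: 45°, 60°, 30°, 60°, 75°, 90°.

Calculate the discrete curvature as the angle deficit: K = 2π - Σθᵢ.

Sum of angles = 360°. K = 360° - 360° = 0° = 0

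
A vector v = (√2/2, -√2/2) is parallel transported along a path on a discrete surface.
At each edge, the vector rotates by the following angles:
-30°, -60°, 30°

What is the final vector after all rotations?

Total rotation: (-30°) + (-60°) + 30° = -60°. Final vector: (-0.2588, -0.9659)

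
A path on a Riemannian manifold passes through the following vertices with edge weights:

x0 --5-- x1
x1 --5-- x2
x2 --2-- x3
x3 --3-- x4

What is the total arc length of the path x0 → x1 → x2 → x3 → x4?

Arc length = 5 + 5 + 2 + 3 = 15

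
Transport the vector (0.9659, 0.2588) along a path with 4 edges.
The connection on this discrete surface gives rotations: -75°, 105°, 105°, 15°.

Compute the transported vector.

Total rotation: (-75°) + 105° + 105° + 15° = 150°. Final vector: (-0.9659, 0.2588)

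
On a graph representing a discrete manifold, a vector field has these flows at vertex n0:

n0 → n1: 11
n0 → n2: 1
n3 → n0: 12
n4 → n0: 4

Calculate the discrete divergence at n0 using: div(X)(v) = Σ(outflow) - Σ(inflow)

Divergence = sum of outgoing flows = 11 + 1 + (-12) + (-4) = -4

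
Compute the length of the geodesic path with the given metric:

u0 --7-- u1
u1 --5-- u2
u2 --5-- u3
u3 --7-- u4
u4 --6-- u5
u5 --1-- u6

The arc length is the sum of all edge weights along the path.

Arc length = 7 + 5 + 5 + 7 + 6 + 1 = 31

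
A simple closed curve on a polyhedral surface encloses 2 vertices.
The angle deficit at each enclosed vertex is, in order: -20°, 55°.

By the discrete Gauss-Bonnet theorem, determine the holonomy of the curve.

Holonomy = total enclosed curvature = (-20°) + 55° = 35°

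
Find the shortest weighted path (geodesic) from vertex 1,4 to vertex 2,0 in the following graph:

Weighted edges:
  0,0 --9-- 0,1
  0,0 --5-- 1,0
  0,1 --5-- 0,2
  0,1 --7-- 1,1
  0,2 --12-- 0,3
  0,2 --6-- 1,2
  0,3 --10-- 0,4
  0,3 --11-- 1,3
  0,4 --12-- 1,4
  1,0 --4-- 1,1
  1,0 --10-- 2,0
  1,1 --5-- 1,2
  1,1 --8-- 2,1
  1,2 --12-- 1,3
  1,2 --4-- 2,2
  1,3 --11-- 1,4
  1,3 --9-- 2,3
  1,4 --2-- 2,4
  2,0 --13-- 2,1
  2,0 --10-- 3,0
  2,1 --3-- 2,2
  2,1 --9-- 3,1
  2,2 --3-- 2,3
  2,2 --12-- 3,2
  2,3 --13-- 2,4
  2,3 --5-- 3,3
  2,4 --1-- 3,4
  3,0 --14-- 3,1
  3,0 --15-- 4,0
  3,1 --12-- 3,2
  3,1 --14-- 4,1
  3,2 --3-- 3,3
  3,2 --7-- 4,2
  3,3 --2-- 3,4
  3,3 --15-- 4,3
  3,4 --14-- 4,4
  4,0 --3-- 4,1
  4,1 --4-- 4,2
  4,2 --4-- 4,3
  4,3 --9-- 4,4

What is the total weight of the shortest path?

Shortest path: 1,4 → 2,4 → 3,4 → 3,3 → 2,3 → 2,2 → 2,1 → 2,0, total weight = 29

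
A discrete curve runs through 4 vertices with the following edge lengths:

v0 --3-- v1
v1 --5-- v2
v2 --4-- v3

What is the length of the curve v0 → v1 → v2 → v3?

Arc length = 3 + 5 + 4 = 12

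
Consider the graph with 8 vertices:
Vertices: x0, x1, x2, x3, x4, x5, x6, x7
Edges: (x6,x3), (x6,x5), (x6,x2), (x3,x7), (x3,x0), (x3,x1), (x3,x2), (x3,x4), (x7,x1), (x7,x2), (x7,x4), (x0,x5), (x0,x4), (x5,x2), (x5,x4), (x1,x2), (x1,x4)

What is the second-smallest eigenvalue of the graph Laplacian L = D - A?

Degrees: deg(x0) = 3, deg(x1) = 4, deg(x2) = 5, deg(x3) = 6, deg(x4) = 5, deg(x5) = 4, deg(x6) = 3, deg(x7) = 4.
L = D − A with rows/columns ordered (x0, x1, x2, x3, x4, x5, x6, x7):
  [ 3,  0,  0, -1, -1, -1,  0,  0]
  [ 0,  4, -1, -1, -1,  0,  0, -1]
  [ 0, -1,  5, -1,  0, -1, -1, -1]
  [-1, -1, -1,  6, -1,  0, -1, -1]
  [-1, -1,  0, -1,  5, -1,  0, -1]
  [-1,  0, -1,  0, -1,  4, -1,  0]
  [ 0,  0, -1, -1,  0, -1,  3,  0]
  [ 0, -1, -1, -1, -1,  0,  0,  4]
Characteristic polynomial: det(λI − L) = λ(λ² − 9λ + 16)(λ² − 8λ + 14)(λ² − 12λ + 34)(λ − 5).
Roots: λ = 0; (λ² − 9λ + 16) = 0 ⇒ λ = (9 ± √17)/2 ≈ 2.4384, 6.5616; (λ² − 8λ + 14) = 0 ⇒ λ = 4 ± √2 ≈ 2.5858, 5.4142; (λ² − 12λ + 34) = 0 ⇒ λ = 6 ± √2 ≈ 4.5858, 7.4142; (λ − 5) = 0 ⇒ λ = 5.
(Check: the roots sum (with multiplicity) to 34, matching trace L = Σdeg = 2·17 = 34.)
Laplacian eigenvalues: [0.0, 2.4384, 2.5858, 4.5858, 5.0, 5.4142, 6.5616, 7.4142]. Algebraic connectivity (smallest non-zero eigenvalue) = 2.4384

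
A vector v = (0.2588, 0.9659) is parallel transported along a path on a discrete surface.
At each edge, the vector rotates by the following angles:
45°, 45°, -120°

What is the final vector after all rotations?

Total rotation: 45° + 45° + (-120°) = -30°. Final vector: (0.7071, 0.7071)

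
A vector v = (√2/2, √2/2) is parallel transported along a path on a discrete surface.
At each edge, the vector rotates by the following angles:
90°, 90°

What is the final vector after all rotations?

Total rotation: 90° + 90° = 180°. Final vector: (-0.7071, -0.7071)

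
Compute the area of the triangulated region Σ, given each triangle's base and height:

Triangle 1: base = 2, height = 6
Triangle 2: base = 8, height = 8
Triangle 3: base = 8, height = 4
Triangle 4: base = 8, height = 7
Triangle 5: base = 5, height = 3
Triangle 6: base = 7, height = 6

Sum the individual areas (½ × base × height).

(1/2)×2×6 + (1/2)×8×8 + (1/2)×8×4 + (1/2)×8×7 + (1/2)×5×3 + (1/2)×7×6 = 110.5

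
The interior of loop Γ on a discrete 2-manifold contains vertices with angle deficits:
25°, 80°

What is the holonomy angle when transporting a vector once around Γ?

Holonomy = total enclosed curvature = 25° + 80° = 105°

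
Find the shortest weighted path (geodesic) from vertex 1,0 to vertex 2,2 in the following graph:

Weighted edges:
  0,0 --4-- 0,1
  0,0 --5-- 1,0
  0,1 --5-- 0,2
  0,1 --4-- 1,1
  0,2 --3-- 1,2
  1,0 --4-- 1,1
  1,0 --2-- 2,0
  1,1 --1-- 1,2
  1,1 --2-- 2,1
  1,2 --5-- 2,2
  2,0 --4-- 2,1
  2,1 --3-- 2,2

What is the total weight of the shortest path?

Shortest path: 1,0 → 2,0 → 2,1 → 2,2, total weight = 9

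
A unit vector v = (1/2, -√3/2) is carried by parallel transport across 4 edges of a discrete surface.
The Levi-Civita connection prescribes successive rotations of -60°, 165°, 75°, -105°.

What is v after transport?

Total rotation: (-60°) + 165° + 75° + (-105°) = 75°. Final vector: (0.9659, 0.2588)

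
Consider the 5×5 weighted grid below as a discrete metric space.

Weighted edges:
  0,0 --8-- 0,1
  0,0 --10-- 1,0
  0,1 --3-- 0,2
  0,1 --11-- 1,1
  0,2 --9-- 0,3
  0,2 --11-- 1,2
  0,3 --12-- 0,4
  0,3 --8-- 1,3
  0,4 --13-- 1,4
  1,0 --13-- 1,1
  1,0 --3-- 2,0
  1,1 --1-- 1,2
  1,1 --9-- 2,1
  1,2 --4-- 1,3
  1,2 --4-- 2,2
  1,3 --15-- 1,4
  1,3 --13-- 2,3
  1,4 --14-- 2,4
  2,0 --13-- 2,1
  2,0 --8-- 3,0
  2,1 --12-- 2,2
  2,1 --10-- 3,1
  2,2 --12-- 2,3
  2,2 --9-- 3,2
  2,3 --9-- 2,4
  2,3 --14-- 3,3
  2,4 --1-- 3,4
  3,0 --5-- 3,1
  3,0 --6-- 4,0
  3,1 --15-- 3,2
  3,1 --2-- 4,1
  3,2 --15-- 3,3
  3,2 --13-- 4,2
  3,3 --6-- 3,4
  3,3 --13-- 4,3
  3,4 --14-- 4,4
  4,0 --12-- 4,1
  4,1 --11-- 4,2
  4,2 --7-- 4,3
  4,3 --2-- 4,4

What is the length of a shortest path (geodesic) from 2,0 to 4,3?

Shortest path: 2,0 → 3,0 → 3,1 → 4,1 → 4,2 → 4,3, total weight = 33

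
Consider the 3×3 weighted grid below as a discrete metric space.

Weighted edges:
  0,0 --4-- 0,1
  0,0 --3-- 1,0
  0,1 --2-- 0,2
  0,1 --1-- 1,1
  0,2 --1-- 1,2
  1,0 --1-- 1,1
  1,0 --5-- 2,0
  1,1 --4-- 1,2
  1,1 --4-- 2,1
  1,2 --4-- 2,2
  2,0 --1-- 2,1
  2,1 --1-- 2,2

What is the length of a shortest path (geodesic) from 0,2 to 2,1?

Shortest path: 0,2 → 1,2 → 2,2 → 2,1, total weight = 6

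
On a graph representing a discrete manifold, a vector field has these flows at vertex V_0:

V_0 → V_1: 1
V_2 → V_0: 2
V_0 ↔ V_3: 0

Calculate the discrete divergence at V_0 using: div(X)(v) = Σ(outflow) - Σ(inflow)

Divergence = sum of outgoing flows = 1 + (-2) + 0 = -1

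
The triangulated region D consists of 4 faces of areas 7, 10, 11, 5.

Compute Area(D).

7 + 10 + 11 + 5 = 33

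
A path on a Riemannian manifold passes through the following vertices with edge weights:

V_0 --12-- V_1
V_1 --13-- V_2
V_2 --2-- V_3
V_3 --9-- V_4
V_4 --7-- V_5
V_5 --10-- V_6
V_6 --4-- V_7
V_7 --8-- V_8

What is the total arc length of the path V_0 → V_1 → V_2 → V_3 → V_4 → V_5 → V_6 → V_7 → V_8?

Arc length = 12 + 13 + 2 + 9 + 7 + 10 + 4 + 8 = 65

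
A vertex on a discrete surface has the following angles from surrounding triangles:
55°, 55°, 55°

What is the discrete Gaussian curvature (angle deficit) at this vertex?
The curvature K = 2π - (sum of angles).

Sum of angles = 165°. K = 360° - 165° = 195° = 13π/12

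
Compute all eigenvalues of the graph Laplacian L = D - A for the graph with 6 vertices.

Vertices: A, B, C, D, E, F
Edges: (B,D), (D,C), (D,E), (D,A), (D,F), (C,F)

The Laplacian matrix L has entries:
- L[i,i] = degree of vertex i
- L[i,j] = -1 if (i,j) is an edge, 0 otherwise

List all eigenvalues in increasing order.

Degrees: deg(A) = 1, deg(B) = 1, deg(C) = 2, deg(D) = 5, deg(E) = 1, deg(F) = 2.
L = D − A with rows/columns ordered (A, B, C, D, E, F):
  [ 1,  0,  0, -1,  0,  0]
  [ 0,  1,  0, -1,  0,  0]
  [ 0,  0,  2, -1,  0, -1]
  [-1, -1, -1,  5, -1, -1]
  [ 0,  0,  0, -1,  1,  0]
  [ 0,  0, -1, -1,  0,  2]
Characteristic polynomial: det(λI − L) = λ(λ − 1)³(λ − 3)(λ − 6).
Roots: λ = 0; (λ − 1) = 0 ⇒ λ = 1 (multiplicity 3); (λ − 3) = 0 ⇒ λ = 3; (λ − 6) = 0 ⇒ λ = 6.
(Check: the roots sum (with multiplicity) to 12, matching trace L = Σdeg = 2·6 = 12.)
Laplacian eigenvalues (increasing order): [0.0, 1.0, 1.0, 1.0, 3.0, 6.0]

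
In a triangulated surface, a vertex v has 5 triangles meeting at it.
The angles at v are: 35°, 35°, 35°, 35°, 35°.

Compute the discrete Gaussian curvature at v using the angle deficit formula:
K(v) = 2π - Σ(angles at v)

Sum of angles = 175°. K = 360° - 175° = 185° = 37π/36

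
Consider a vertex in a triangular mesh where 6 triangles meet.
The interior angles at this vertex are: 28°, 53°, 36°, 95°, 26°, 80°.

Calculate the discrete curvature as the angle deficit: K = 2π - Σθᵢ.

Sum of angles = 318°. K = 360° - 318° = 42° = 7π/30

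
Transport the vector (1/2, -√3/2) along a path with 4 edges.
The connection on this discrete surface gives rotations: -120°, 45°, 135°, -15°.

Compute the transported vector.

Total rotation: (-120°) + 45° + 135° + (-15°) = 45°. Final vector: (0.9659, -0.2588)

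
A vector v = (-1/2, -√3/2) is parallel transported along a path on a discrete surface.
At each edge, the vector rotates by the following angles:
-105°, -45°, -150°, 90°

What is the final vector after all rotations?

Total rotation: (-105°) + (-45°) + (-150°) + 90° = -210° ≡ 150° (mod 360°). Final vector: (0.8660, 0.5000)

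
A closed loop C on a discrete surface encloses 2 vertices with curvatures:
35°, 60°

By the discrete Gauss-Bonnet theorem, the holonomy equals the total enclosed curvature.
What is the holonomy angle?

Holonomy = total enclosed curvature = 35° + 60° = 95°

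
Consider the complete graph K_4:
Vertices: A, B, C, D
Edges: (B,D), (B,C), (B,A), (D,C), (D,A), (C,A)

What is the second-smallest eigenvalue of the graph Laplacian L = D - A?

For the complete graph K_n, L = nI − J (J = all-ones matrix). J has eigenvalues n (once, eigenvector 𝟙) and 0 (multiplicity n−1), so L has eigenvalues 0 (once) and n (multiplicity n−1). Here n = 4: eigenvalue 0 once and 4 with multiplicity 3.
Laplacian eigenvalues: [0.0, 4.0, 4.0, 4.0]. Algebraic connectivity (smallest non-zero eigenvalue) = 4.0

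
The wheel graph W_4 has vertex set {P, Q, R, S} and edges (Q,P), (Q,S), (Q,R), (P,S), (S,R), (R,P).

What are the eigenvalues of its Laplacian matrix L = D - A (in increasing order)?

The wheel W_4 is the join K_1 ∨ C_3 (a hub joined to every vertex of a cycle of length 3). For a join G ∨ H (G on p vertices, H on q vertices) the Laplacian spectrum is 0, p+q, the eigenvalues of L(G) other than one 0 each shifted by +q, and the eigenvalues of L(H) other than one 0 each shifted by +p. With G = K_1 (p = 1, nothing left after dropping its 0) and H = C_3 (q = 3, eigenvalues 2 − 2cos(2πk/3), k = 0, …, 2; drop k = 0), the spectrum of W_4 is 0, 4, and 1 + (2 − 2cos(2πk/3)) = 3 − 2cos(2πk/3) for k = 1, …, 2:
k=1: 3 − 2cos(2π/3) = 4.0; k=2: 3 − 2cos(4π/3) = 4.0.
Laplacian eigenvalues (increasing order): [0.0, 4.0, 4.0, 4.0]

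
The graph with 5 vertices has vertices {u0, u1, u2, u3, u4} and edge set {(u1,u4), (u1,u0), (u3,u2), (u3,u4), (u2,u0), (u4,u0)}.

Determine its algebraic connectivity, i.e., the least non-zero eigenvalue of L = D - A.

Degrees: deg(u0) = 3, deg(u1) = 2, deg(u2) = 2, deg(u3) = 2, deg(u4) = 3.
L = D − A with rows/columns ordered (u0, u1, u2, u3, u4):
  [ 3, -1, -1,  0, -1]
  [-1,  2,  0,  0, -1]
  [-1,  0,  2, -1,  0]
  [ 0,  0, -1,  2, -1]
  [-1, -1,  0, -1,  3]
Characteristic polynomial: det(λI − L) = λ(λ² − 5λ + 5)(λ² − 7λ + 11).
Roots: λ = 0; (λ² − 5λ + 5) = 0 ⇒ λ = (5 ± √5)/2 ≈ 1.382, 3.618; (λ² − 7λ + 11) = 0 ⇒ λ = (7 ± √5)/2 ≈ 2.382, 4.618.
(Check: the roots sum (with multiplicity) to 12, matching trace L = Σdeg = 2·6 = 12.)
Laplacian eigenvalues: [0.0, 1.382, 2.382, 3.618, 4.618]. Algebraic connectivity (smallest non-zero eigenvalue) = 1.382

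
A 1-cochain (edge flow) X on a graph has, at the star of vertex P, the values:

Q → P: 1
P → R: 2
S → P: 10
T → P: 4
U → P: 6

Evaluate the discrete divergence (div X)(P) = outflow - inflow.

Divergence = sum of outgoing flows = (-1) + 2 + (-10) + (-4) + (-6) = -19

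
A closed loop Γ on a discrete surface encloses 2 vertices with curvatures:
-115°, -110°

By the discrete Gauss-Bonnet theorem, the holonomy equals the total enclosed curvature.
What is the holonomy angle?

Holonomy = total enclosed curvature = (-115°) + (-110°) = -225°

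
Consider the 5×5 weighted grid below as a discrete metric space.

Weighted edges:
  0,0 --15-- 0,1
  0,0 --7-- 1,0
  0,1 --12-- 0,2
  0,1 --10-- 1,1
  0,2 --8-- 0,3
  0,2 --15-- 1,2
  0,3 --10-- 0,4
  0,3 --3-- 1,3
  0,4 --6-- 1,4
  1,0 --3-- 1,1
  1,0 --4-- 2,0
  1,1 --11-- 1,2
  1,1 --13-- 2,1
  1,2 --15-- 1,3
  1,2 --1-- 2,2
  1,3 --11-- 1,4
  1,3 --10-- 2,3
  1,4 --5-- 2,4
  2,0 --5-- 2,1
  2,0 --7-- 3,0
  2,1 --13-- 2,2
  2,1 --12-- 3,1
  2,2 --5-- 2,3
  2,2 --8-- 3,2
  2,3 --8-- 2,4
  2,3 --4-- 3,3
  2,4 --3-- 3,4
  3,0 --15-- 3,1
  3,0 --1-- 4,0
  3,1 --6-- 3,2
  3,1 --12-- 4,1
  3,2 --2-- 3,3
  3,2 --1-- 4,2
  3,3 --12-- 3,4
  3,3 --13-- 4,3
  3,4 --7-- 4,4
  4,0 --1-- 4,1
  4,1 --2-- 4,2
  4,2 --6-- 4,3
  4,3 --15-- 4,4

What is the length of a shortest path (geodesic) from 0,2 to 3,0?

Shortest path: 0,2 → 1,2 → 2,2 → 3,2 → 4,2 → 4,1 → 4,0 → 3,0, total weight = 29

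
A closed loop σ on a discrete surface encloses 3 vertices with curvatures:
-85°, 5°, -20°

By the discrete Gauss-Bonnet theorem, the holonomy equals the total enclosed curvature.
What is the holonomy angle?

Holonomy = total enclosed curvature = (-85°) + 5° + (-20°) = -100°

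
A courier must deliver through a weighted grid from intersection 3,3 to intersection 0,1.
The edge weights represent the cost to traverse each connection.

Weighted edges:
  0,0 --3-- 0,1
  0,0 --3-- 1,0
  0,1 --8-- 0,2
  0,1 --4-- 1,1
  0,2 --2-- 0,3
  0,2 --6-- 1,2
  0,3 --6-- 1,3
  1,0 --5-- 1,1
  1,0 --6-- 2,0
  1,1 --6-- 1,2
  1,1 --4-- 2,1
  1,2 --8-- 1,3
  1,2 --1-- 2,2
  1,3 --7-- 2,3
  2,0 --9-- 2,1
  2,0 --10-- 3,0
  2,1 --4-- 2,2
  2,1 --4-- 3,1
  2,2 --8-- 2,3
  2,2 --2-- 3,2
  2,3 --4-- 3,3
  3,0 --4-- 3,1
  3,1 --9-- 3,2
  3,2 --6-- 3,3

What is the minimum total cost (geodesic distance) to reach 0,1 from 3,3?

Shortest path: 3,3 → 3,2 → 2,2 → 1,2 → 1,1 → 0,1, total weight = 19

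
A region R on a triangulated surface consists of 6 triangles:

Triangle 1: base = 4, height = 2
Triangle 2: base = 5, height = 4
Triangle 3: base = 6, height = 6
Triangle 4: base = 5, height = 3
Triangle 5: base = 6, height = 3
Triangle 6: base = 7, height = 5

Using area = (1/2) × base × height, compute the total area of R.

(1/2)×4×2 + (1/2)×5×4 + (1/2)×6×6 + (1/2)×5×3 + (1/2)×6×3 + (1/2)×7×5 = 66.0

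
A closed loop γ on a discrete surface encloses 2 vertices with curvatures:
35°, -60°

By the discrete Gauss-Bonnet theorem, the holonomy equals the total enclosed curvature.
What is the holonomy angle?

Holonomy = total enclosed curvature = 35° + (-60°) = -25°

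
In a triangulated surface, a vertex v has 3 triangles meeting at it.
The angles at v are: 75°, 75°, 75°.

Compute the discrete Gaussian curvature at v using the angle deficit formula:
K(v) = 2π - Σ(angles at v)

Sum of angles = 225°. K = 360° - 225° = 135°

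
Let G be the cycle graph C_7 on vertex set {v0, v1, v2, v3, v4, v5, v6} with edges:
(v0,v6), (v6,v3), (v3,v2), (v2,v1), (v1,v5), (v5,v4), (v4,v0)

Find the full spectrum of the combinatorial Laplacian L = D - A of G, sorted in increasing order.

The cycle graph C_n has Laplacian eigenvalues λ_k = 2 − 2cos(2πk/n), k = 0, 1, …, n−1. Here n = 7:
k=0: 2 − 2cos(0) = 0.0; k=1: 2 − 2cos(2π/7) = 0.753; k=2: 2 − 2cos(4π/7) = 2.445; k=3: 2 − 2cos(6π/7) = 3.8019; k=4: 2 − 2cos(8π/7) = 3.8019; k=5: 2 − 2cos(10π/7) = 2.445; k=6: 2 − 2cos(12π/7) = 0.753.
Laplacian eigenvalues (increasing order): [0.0, 0.753, 0.753, 2.445, 2.445, 3.8019, 3.8019]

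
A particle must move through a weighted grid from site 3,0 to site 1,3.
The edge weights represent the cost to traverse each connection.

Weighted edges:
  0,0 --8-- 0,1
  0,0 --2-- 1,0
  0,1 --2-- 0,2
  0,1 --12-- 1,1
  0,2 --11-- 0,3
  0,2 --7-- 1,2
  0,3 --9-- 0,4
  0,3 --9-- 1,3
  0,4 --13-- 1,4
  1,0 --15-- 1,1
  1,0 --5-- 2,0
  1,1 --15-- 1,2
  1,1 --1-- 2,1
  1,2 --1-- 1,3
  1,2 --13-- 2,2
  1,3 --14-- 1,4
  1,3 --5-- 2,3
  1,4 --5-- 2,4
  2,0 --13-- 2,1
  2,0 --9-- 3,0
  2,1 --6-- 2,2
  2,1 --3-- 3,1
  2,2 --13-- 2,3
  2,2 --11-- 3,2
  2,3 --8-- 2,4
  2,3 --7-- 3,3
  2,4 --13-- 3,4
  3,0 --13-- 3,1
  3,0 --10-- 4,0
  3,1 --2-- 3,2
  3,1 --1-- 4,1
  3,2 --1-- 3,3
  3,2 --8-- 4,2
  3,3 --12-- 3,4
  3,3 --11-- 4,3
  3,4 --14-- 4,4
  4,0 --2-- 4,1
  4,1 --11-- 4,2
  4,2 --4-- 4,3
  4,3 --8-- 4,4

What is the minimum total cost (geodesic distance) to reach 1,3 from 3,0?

Shortest path: 3,0 → 3,1 → 3,2 → 3,3 → 2,3 → 1,3, total weight = 28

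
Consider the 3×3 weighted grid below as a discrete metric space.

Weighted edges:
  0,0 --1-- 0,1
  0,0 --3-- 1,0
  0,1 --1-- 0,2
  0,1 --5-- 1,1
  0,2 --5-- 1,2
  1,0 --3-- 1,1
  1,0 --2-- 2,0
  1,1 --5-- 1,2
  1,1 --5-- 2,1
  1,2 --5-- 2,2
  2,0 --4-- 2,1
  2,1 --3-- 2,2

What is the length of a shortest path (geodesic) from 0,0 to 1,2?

Shortest path: 0,0 → 0,1 → 0,2 → 1,2, total weight = 7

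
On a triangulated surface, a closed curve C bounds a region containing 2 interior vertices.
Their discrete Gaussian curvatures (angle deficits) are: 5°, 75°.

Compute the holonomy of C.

Holonomy = total enclosed curvature = 5° + 75° = 80°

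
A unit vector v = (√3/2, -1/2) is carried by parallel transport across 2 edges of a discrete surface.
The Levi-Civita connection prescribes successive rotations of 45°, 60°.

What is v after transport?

Total rotation: 45° + 60° = 105°. Final vector: (0.2588, 0.9659)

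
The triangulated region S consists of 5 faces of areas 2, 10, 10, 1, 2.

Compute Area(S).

2 + 10 + 10 + 1 + 2 = 25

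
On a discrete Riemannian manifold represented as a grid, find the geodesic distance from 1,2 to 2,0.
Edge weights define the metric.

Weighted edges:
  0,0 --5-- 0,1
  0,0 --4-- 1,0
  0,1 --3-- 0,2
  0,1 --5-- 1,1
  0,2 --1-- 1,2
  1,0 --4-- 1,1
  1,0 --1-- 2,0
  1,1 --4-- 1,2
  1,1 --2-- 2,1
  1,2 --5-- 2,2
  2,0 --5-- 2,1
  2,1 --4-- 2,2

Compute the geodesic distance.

Shortest path: 1,2 → 1,1 → 1,0 → 2,0, total weight = 9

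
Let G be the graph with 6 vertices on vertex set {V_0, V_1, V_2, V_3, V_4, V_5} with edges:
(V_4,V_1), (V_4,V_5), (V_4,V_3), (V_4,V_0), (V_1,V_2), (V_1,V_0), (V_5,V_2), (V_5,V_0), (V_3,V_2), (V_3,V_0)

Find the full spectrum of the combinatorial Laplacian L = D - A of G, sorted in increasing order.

Degrees: deg(V_0) = 4, deg(V_1) = 3, deg(V_2) = 3, deg(V_3) = 3, deg(V_4) = 4, deg(V_5) = 3.
L = D − A with rows/columns ordered (V_0, V_1, V_2, V_3, V_4, V_5):
  [ 4, -1,  0, -1, -1, -1]
  [-1,  3, -1,  0, -1,  0]
  [ 0, -1,  3, -1,  0, -1]
  [-1,  0, -1,  3, -1,  0]
  [-1, -1,  0, -1,  4, -1]
  [-1,  0, -1,  0, -1,  3]
Characteristic polynomial: det(λI − L) = λ(λ − 3)³(λ − 5)(λ − 6).
Roots: λ = 0; (λ − 3) = 0 ⇒ λ = 3 (multiplicity 3); (λ − 5) = 0 ⇒ λ = 5; (λ − 6) = 0 ⇒ λ = 6.
(Check: the roots sum (with multiplicity) to 20, matching trace L = Σdeg = 2·10 = 20.)
Laplacian eigenvalues (increasing order): [0.0, 3.0, 3.0, 3.0, 5.0, 6.0]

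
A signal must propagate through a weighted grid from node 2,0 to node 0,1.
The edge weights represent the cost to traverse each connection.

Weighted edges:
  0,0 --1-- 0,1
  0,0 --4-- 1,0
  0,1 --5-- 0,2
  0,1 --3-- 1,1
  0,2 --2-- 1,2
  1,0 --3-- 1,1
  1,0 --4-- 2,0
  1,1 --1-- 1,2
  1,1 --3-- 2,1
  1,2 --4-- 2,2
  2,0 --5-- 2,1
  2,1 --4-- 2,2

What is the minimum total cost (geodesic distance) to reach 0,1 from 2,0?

Shortest path: 2,0 → 1,0 → 0,0 → 0,1, total weight = 9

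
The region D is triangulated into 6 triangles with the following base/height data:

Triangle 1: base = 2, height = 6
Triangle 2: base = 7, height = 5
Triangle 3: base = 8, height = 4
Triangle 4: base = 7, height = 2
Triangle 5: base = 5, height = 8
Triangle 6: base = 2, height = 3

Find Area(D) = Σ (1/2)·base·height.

(1/2)×2×6 + (1/2)×7×5 + (1/2)×8×4 + (1/2)×7×2 + (1/2)×5×8 + (1/2)×2×3 = 69.5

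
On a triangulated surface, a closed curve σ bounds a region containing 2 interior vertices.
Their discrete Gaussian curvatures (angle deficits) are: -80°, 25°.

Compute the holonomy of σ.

Holonomy = total enclosed curvature = (-80°) + 25° = -55°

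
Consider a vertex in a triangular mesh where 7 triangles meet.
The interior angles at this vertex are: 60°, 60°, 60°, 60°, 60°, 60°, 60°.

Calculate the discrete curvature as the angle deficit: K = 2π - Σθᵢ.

Sum of angles = 420°. K = 360° - 420° = -60°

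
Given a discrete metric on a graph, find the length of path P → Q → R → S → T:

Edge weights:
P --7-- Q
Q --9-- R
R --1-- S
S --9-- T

Arc length = 7 + 9 + 1 + 9 = 26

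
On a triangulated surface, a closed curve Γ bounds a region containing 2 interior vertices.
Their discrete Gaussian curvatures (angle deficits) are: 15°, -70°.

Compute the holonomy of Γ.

Holonomy = total enclosed curvature = 15° + (-70°) = -55°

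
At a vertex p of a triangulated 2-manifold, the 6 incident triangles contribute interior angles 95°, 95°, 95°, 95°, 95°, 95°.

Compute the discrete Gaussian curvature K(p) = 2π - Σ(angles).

Sum of angles = 570°. K = 360° - 570° = -210°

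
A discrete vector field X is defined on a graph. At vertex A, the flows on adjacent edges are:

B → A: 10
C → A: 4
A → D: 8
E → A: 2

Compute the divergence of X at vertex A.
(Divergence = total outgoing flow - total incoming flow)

Divergence = sum of outgoing flows = (-10) + (-4) + 8 + (-2) = -8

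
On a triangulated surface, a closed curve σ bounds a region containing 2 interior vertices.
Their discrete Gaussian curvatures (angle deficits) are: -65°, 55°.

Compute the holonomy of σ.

Holonomy = total enclosed curvature = (-65°) + 55° = -10°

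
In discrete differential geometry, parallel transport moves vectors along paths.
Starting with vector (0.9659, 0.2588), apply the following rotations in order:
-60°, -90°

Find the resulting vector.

Total rotation: (-60°) + (-90°) = -150°. Final vector: (-0.7071, -0.7071)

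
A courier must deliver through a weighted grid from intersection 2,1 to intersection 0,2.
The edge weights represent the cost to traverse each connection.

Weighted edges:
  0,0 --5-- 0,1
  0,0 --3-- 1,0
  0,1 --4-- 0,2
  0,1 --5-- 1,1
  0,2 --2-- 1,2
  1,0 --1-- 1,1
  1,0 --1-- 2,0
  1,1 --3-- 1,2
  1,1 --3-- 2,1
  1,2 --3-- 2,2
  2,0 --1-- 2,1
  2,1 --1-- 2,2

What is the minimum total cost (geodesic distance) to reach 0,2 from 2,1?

Shortest path: 2,1 → 2,2 → 1,2 → 0,2, total weight = 6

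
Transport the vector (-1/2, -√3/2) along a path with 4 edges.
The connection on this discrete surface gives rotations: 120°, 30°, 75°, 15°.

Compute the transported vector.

Total rotation: 120° + 30° + 75° + 15° = 240° ≡ -120° (mod 360°). Final vector: (-0.5000, 0.8660)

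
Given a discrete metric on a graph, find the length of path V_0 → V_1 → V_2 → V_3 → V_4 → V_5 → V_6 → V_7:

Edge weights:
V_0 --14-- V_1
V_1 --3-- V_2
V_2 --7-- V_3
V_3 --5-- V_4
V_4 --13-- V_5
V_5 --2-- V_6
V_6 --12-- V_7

Arc length = 14 + 3 + 7 + 5 + 13 + 2 + 12 = 56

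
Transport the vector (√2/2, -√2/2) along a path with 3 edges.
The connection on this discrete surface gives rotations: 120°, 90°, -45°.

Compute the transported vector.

Total rotation: 120° + 90° + (-45°) = 165°. Final vector: (-0.5000, 0.8660)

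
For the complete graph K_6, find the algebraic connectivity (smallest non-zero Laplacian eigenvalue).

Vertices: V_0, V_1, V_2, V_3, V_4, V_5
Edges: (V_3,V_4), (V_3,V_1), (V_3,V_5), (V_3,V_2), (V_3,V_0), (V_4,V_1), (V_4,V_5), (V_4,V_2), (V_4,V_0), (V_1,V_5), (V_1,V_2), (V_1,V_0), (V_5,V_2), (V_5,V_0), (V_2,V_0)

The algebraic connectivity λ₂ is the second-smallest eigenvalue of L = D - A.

For the complete graph K_n, L = nI − J (J = all-ones matrix). J has eigenvalues n (once, eigenvector 𝟙) and 0 (multiplicity n−1), so L has eigenvalues 0 (once) and n (multiplicity n−1). Here n = 6: eigenvalue 0 once and 6 with multiplicity 5.
Laplacian eigenvalues: [0.0, 6.0, 6.0, 6.0, 6.0, 6.0]. Algebraic connectivity (smallest non-zero eigenvalue) = 6.0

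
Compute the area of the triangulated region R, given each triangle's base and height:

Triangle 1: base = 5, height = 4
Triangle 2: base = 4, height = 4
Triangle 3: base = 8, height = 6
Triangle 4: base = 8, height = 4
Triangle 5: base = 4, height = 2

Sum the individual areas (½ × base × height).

(1/2)×5×4 + (1/2)×4×4 + (1/2)×8×6 + (1/2)×8×4 + (1/2)×4×2 = 62.0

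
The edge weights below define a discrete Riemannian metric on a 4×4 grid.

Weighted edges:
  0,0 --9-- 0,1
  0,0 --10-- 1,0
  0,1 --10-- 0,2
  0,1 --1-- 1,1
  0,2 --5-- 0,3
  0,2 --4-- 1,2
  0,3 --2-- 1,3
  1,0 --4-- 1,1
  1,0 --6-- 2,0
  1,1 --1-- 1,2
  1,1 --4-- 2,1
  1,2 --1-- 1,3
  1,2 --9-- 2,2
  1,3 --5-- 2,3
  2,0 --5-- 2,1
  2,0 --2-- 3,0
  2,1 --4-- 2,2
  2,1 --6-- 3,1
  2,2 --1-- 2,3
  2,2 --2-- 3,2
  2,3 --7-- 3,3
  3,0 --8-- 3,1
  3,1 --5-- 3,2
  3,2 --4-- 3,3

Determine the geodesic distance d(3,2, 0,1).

Shortest path: 3,2 → 2,2 → 2,1 → 1,1 → 0,1, total weight = 11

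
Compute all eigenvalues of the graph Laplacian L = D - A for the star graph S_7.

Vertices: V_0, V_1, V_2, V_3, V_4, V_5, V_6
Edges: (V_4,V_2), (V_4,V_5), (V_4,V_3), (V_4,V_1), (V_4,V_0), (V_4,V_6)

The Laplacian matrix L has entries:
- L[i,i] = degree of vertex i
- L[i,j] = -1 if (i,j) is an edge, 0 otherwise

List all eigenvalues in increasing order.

The star S_7 is the complete bipartite graph K_{1,6} (one hub of degree 6, 6 leaves of degree 1). The Laplacian spectrum of K_{p,q} is 0, p (multiplicity q−1), q (multiplicity p−1), p+q. With p = 1, q = 6: 0 once, 1 with multiplicity 5, and 7 once. (Check: trace L = sum of degrees = 12 = 5·1 + 7.)
Laplacian eigenvalues (increasing order): [0.0, 1.0, 1.0, 1.0, 1.0, 1.0, 7.0]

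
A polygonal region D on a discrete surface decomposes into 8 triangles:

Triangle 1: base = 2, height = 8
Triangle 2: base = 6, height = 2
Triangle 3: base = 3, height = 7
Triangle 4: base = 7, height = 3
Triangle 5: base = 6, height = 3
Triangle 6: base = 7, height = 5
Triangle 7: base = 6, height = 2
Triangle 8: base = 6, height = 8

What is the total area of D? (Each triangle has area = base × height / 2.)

(1/2)×2×8 + (1/2)×6×2 + (1/2)×3×7 + (1/2)×7×3 + (1/2)×6×3 + (1/2)×7×5 + (1/2)×6×2 + (1/2)×6×8 = 91.5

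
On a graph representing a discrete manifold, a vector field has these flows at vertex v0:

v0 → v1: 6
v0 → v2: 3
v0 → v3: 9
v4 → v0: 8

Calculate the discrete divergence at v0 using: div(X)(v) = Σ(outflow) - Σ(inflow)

Divergence = sum of outgoing flows = 6 + 3 + 9 + (-8) = 10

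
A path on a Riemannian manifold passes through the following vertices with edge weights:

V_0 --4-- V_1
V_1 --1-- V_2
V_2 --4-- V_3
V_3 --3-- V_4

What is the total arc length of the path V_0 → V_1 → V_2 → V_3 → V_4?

Arc length = 4 + 1 + 4 + 3 = 12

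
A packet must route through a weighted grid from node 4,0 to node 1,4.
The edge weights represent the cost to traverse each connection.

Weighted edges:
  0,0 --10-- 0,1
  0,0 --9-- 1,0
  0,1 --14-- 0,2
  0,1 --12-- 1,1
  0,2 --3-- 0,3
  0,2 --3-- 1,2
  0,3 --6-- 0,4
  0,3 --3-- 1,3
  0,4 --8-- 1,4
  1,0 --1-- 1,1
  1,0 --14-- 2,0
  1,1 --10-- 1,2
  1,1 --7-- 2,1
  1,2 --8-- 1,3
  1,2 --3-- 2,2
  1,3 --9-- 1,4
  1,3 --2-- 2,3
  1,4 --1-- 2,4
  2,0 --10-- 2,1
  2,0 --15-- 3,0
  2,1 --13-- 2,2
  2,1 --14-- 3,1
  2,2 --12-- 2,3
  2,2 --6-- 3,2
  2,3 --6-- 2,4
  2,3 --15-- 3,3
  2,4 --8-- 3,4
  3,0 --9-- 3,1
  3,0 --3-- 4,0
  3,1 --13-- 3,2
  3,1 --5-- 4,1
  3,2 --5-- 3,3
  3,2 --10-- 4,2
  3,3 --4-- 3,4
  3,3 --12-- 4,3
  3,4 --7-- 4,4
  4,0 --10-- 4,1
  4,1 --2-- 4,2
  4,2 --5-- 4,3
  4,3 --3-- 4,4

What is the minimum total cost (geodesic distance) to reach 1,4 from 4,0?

Shortest path: 4,0 → 4,1 → 4,2 → 4,3 → 4,4 → 3,4 → 2,4 → 1,4, total weight = 36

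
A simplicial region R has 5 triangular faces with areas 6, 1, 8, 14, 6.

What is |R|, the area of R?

6 + 1 + 8 + 14 + 6 = 35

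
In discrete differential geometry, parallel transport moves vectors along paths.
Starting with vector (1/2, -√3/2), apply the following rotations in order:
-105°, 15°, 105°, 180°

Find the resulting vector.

Total rotation: (-105°) + 15° + 105° + 180° = 195° ≡ -165° (mod 360°). Final vector: (-0.7071, 0.7071)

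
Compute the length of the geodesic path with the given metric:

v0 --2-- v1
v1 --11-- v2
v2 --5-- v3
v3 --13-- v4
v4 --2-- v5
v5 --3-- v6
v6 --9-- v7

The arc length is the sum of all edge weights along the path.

Arc length = 2 + 11 + 5 + 13 + 2 + 3 + 9 = 45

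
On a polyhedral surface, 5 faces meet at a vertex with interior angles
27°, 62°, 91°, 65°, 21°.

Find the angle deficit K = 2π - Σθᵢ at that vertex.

Sum of angles = 266°. K = 360° - 266° = 94° = 47π/90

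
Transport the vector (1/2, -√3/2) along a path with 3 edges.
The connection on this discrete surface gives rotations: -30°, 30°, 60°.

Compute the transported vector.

Total rotation: (-30°) + 30° + 60° = 60°. Final vector: (1, 0)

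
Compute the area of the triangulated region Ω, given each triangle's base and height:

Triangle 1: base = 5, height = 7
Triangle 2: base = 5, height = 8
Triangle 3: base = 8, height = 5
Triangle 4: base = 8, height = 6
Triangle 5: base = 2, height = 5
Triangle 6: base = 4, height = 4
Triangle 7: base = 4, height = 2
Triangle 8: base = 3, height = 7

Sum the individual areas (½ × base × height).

(1/2)×5×7 + (1/2)×5×8 + (1/2)×8×5 + (1/2)×8×6 + (1/2)×2×5 + (1/2)×4×4 + (1/2)×4×2 + (1/2)×3×7 = 109.0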